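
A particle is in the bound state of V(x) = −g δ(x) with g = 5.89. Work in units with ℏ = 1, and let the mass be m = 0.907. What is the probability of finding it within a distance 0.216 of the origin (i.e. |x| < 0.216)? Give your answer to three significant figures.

P = 0.901

The normalised bound state is ψ = √κ e^{−κ|x|} with κ = mg/ℏ² = 5.342.
P(|x| < d) = ∫_{−d}^{d} κ e^{−2κ|x|} dx = 1 − e^{−2κd} = 1 − e^{−2.308} = 0.9005.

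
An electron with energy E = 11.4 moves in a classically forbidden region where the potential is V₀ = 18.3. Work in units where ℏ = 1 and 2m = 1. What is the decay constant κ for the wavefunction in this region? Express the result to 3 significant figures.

Since E < V₀ the TISE in this region is ψ'' = κ²ψ with κ = √(2m(V₀ − E))/ℏ.
κ = √(2 × 0.5 × 6.9) = 2.627.

κ = 2.63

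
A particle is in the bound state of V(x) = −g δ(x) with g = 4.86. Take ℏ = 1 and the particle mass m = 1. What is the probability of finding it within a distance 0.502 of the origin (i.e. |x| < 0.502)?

The normalised bound state is ψ = √κ e^{−κ|x|} with κ = mg/ℏ² = 4.860.
P(|x| < d) = ∫_{−d}^{d} κ e^{−2κ|x|} dx = 1 − e^{−2κd} = 1 − e^{−4.879} = 0.9924.

P = 0.992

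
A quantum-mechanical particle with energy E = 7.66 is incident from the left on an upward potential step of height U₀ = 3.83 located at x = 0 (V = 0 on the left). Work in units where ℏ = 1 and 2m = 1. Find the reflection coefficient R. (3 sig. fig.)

The wavenumbers are k₁ = √(2mE)/ℏ = 2.768 on the left and k₂ = √(2m(E − U₀))/ℏ = 1.957 on the right.
Matching ψ and ψ′ at x = 0 gives r = (k₁ − k₂)/(k₁ + k₂), so R = r² = 0.02944 and T = 1 − R = 0.9706.

R = 0.0294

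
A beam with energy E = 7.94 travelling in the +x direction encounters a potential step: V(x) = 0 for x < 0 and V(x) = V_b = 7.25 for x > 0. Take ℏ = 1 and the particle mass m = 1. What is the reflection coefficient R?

R = 0.297

On each side the TISE gives plane waves with k = √(2m(E − V))/ℏ: k₁ = √(2·1·7.94) = 3.985, k₂ = √(2·1·0.69) = 1.175.
Continuity of ψ and ψ′ at the step yields the reflection amplitude r = (k₁ − k₂)/(k₁ + k₂) = 0.5447; thus R = |r|² = 0.2966, T = 0.7034.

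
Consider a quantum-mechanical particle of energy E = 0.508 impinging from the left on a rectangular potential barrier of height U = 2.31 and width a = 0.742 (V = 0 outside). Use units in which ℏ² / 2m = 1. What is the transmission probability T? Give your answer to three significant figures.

E < U: inside the barrier ψ ∝ e^{±κx} with κ = √(2m(U − E))/ℏ = 1.342.
κa = 0.9961, sinh(κa) = 1.169.
Matching ψ, ψ′ at both faces gives T = [1 + U² sinh²(κa) / (4E(U − E))]⁻¹ = 1/2.992 = 0.334.

T = 0.334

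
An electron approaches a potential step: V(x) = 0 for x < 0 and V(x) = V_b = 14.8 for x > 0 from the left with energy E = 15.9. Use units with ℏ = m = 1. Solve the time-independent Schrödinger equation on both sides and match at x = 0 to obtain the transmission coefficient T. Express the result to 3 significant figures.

T = 0.660

On each side the TISE gives plane waves with k = √(2m(E − V))/ℏ: k₁ = √(2·1·15.9) = 5.639, k₂ = √(2·1·1.1) = 1.483.
Continuity of ψ and ψ′ at the step yields the reflection amplitude r = (k₁ − k₂)/(k₁ + k₂) = 0.5835; thus R = |r|² = 0.3405, T = 0.6595.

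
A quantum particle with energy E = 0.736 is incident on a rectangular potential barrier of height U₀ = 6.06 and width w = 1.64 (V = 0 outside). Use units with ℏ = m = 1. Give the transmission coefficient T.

T = 0.0000384

Since E < U₀ the interior solution is evanescent with decay constant κ = √(2m(U₀ − E))/ℏ = 3.263.
κw = 5.352, sinh(κw) = 105.5.
The exact tunnelling result is T⁻¹ = 1 + U₀² sinh²(κw) / [4E(U₀ − E)] = 26060, so T = 0.0000384.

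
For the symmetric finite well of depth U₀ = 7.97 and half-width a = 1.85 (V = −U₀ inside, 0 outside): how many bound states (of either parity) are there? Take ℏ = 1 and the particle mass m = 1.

N = 5

Define the well-strength parameter z₀ = (a/ℏ)√(2mU₀) = 1.85 × √(2·1·7.97) = 7.386.
A new bound state (alternating even/odd) appears each time z₀ passes a multiple of π/2, so N = ⌊2z₀/π⌋ + 1 = ⌊4.702⌋ + 1 = 5.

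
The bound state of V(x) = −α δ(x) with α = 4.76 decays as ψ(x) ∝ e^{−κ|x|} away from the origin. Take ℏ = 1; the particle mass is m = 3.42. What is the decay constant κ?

κ = 16.3

Integrate −(ℏ²/2m)ψ'' − αδ(x)ψ = Eψ from −ε to +ε: the ψ'' term gives ψ'(0⁺) − ψ'(0⁻) and the δ term gives −(2mα/ℏ²)ψ(0).
With ψ ∝ e^{−κ|x|} this yields −2κ = −2mα/ℏ², so κ = mα/ℏ² = 16.28.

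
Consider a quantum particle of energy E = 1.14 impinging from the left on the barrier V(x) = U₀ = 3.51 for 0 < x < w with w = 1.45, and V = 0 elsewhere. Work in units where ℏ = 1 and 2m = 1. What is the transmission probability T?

T = 0.0397

Since E < U₀ the interior solution is evanescent with decay constant κ = √(2m(U₀ − E))/ℏ = 1.539.
κw = 2.232, sinh(κw) = 4.607.
Matching ψ, ψ′ at both faces gives T = [1 + U₀² sinh²(κw) / (4E(U₀ − E))]⁻¹ = 1/25.19 = 0.0397.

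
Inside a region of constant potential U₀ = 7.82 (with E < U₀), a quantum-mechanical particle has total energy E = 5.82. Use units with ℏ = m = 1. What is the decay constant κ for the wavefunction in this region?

κ = 2.00

Since E < U₀ the TISE in this region is ψ'' = κ²ψ with κ = √(2m(U₀ − E))/ℏ.
κ = √(2 × 1 × 2) = 2.000.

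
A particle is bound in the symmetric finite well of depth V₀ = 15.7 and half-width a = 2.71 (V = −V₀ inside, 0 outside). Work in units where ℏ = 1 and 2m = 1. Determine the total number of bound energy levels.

N = 7

Define the well-strength parameter z₀ = (a/ℏ)√(2mV₀) = 2.71 × √(2·0.5·15.7) = 10.74.
The even/odd transcendental equations gain one root per π/2 in z₀, giving N = 1 + ⌊2z₀/π⌋ = 1 + ⌊6.836⌋ = 7.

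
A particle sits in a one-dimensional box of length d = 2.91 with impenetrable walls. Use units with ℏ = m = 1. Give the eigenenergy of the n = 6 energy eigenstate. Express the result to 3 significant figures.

E = 21.0

The infinite-well eigenfunctions ψ_n = √(2/d) sin(nπx/d) vanish at both walls, giving E_n = n²π²ℏ²/(2md²).
E_6 = 6² × π² / (2 × 1 × 2.91²) = 20.98.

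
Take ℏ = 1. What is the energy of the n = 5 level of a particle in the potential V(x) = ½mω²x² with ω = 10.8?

Using E_n = (n + ½)ℏω: E_5 = 5.5 × 10.8 = 59.40.

E = 59.4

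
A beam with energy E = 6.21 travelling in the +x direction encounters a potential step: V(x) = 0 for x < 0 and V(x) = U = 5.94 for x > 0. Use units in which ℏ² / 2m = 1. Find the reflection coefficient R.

The wavenumbers are k₁ = √(2mE)/ℏ = 2.492 on the left and k₂ = √(2m(E − U))/ℏ = 0.5196 on the right.
Continuity of ψ and ψ′ at the step yields the reflection amplitude r = (k₁ − k₂)/(k₁ + k₂) = 0.6549; thus R = |r|² = 0.4289, T = 0.5711.

R = 0.429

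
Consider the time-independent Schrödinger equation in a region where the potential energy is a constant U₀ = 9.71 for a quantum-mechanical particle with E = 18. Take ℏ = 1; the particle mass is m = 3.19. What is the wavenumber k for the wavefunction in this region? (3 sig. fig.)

k = 7.27

With E > U₀ the solution is oscillatory, ψ ∝ e^{±ikx} with k = √(2m(E − U₀))/ℏ.
k = √(2 × 3.19 × 8.29) = 7.273.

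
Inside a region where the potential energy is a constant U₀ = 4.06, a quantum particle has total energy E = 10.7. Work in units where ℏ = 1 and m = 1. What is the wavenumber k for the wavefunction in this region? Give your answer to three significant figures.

k = 3.64

With E > U₀ the solution is oscillatory, ψ ∝ e^{±ikx} with k = √(2m(E − U₀))/ℏ.
k = √(2 × 1 × 6.64) = 3.644.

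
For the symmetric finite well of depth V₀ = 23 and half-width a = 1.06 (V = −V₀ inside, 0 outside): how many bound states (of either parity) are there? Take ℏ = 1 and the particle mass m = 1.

N = 5

The dimensionless depth is z₀ = a√(2mV₀)/ℏ = 1.06 × √(46.00) = 7.189.
The even/odd transcendental equations gain one root per π/2 in z₀, giving N = 1 + ⌊2z₀/π⌋ = 1 + ⌊4.577⌋ = 5.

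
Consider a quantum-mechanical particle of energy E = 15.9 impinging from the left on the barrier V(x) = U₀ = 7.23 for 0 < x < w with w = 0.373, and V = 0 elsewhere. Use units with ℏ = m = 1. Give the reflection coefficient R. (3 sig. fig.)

Above the barrier the interior wavenumber is k₂ = √(2m(E − U₀))/ℏ = 4.164, giving phase k₂w = 1.553.
T = [1 + U₀² sin²(k₂w) / (4E(E − U₀))]⁻¹ = 1/1.095 = 0.913.
R = 1 − T = 0.0866.

R = 0.0866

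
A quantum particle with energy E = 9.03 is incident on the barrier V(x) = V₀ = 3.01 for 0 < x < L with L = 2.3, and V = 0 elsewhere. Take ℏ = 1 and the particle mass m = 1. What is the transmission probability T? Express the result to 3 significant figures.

T = 0.961

Above the barrier the interior wavenumber is k₂ = √(2m(E − V₀))/ℏ = 3.470, giving phase k₂L = 7.981.
Matching at both interfaces gives T⁻¹ = 1 + V₀² sin²(k₂L) / [4E(E − V₀)] = 1.041, hence T = 0.961.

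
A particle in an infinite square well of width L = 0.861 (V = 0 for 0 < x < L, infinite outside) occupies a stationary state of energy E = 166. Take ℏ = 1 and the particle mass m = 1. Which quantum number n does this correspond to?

n = 5

From E_n = n²π²ℏ²/(2mL²) invert to n = √(2mL²E)/(πℏ).
n = (0.861/π) × √(2 × 1 × 166) = 4.994 → n = 5.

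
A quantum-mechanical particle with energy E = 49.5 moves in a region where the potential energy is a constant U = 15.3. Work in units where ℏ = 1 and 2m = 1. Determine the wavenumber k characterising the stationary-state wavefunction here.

With E > U the solution is oscillatory, ψ ∝ e^{±ikx} with k = √(2m(E − U))/ℏ.
k = √(2 × 0.5 × 34.2) = 5.848.

k = 5.85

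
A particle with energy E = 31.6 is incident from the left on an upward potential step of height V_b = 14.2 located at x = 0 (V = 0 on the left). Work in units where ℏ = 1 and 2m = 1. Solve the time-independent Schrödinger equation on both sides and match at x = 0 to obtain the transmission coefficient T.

On each side the TISE gives plane waves with k = √(2m(E − V))/ℏ: k₁ = √(2·½·31.6) = 5.621, k₂ = √(2·½·17.4) = 4.171.
Continuity of ψ and ψ′ at the step yields the reflection amplitude r = (k₁ − k₂)/(k₁ + k₂) = 0.1481; thus R = |r|² = 0.02193, T = 0.9781.

T = 0.978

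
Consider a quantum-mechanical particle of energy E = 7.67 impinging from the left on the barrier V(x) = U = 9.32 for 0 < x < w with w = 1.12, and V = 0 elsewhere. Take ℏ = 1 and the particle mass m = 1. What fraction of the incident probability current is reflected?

R = 0.960

E < U: inside the barrier ψ ∝ e^{±κx} with κ = √(2m(U − E))/ℏ = 1.817.
κw = 2.035, sinh(κw) = 3.759.
The exact tunnelling result is T⁻¹ = 1 + U² sinh²(κw) / [4E(U − E)] = 25.25, so T = 0.0396.
R = 1 − T = 0.960.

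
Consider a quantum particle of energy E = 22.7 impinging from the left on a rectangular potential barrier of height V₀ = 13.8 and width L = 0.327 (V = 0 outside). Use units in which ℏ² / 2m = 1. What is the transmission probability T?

T = 0.861

E > V₀: inside the barrier k₂ = √(2m(E − V₀))/ℏ = 2.983, k₂L = 0.9755.
T = [1 + V₀² sin²(k₂L) / (4E(E − V₀))]⁻¹ = 1/1.162 = 0.861.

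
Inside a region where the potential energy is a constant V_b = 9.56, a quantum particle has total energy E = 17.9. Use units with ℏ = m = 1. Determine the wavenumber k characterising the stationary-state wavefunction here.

k = 4.08

With E > V_b the solution is oscillatory, ψ ∝ e^{±ikx} with k = √(2m(E − V_b))/ℏ.
k = √(2 × 1 × 8.34) = 4.084.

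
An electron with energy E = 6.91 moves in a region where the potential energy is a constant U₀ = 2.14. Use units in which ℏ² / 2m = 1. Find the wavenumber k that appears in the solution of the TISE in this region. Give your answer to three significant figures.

With E > U₀ the solution is oscillatory, ψ ∝ e^{±ikx} with k = √(2m(E − U₀))/ℏ.
k = √(2 × 0.5 × 4.77) = 2.184.

k = 2.18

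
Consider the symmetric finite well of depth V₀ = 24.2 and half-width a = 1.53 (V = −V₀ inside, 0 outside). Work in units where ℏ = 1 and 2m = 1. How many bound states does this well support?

Define the well-strength parameter z₀ = (a/ℏ)√(2mV₀) = 1.53 × √(2·0.5·24.2) = 7.527.
The even/odd transcendental equations gain one root per π/2 in z₀, giving N = 1 + ⌊2z₀/π⌋ = 1 + ⌊4.792⌋ = 5.

N = 5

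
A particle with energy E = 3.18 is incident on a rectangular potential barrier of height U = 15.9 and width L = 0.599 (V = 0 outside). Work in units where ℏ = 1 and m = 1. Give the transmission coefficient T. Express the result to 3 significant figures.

T = 0.00607

E < U: inside the barrier ψ ∝ e^{±κx} with κ = √(2m(U − E))/ℏ = 5.044.
κL = 3.021, sinh(κL) = 10.23.
Matching ψ, ψ′ at both faces gives T = [1 + U² sinh²(κL) / (4E(U − E))]⁻¹ = 1/164.6 = 0.00607.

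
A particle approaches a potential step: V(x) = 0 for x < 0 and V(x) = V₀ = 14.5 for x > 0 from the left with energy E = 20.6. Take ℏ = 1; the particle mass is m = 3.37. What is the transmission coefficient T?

T = 0.913

On each side the TISE gives plane waves with k = √(2m(E − V))/ℏ: k₁ = √(2·3.37·20.6) = 11.78, k₂ = √(2·3.37·6.1) = 6.412.
Matching ψ and ψ′ at x = 0 gives r = (k₁ − k₂)/(k₁ + k₂), so R = r² = 0.08714 and T = 1 − R = 0.9129.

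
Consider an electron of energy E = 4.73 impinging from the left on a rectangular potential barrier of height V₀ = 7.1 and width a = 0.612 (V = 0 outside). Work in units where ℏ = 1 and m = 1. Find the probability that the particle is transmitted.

T = 0.222

E < V₀: inside the barrier ψ ∝ e^{±κx} with κ = √(2m(V₀ − E))/ℏ = 2.177.
κa = 1.332, sinh(κa) = 1.763.
Matching ψ, ψ′ at both faces gives T = [1 + V₀² sinh²(κa) / (4E(V₀ − E))]⁻¹ = 1/4.495 = 0.222.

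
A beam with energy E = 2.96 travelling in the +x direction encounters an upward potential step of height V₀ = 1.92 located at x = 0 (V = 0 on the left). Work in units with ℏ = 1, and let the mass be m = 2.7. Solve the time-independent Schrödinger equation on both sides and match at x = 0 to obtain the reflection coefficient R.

The wavenumbers are k₁ = √(2mE)/ℏ = 3.998 on the left and k₂ = √(2m(E − V₀))/ℏ = 2.370 on the right.
Continuity of ψ and ψ′ at the step yields the reflection amplitude r = (k₁ − k₂)/(k₁ + k₂) = 0.2557; thus R = |r|² = 0.06538, T = 0.9346.

R = 0.0654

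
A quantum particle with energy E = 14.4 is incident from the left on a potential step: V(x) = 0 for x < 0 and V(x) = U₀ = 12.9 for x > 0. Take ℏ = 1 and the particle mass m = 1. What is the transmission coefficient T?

On each side the TISE gives plane waves with k = √(2m(E − V))/ℏ: k₁ = √(2·1·14.4) = 5.367, k₂ = √(2·1·1.5) = 1.732.
Matching ψ and ψ′ at x = 0 gives r = (k₁ − k₂)/(k₁ + k₂), so R = r² = 0.2621 and T = 1 − R = 0.7379.

T = 0.738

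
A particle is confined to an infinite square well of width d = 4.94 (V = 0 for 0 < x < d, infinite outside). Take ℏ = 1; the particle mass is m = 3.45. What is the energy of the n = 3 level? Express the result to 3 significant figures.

E = 0.528

The infinite-well eigenfunctions ψ_n = √(2/d) sin(nπx/d) vanish at both walls, giving E_n = n²π²ℏ²/(2md²).
E_3 = 3² × π² / (2 × 3.45 × 4.94²) = 0.5275.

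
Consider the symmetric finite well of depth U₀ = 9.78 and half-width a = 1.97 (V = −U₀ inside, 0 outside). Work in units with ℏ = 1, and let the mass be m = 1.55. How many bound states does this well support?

N = 7

The dimensionless depth is z₀ = a√(2mU₀)/ℏ = 1.97 × √(30.32) = 10.85.
A new bound state (alternating even/odd) appears each time z₀ passes a multiple of π/2, so N = ⌊2z₀/π⌋ + 1 = ⌊6.906⌋ + 1 = 7.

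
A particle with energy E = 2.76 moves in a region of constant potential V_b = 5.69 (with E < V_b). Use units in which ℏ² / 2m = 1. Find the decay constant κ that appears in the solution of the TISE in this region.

Since E < V_b the TISE in this region is ψ'' = κ²ψ with κ = √(2m(V_b − E))/ℏ.
κ = √(2 × 0.5 × 2.93) = 1.712.

κ = 1.71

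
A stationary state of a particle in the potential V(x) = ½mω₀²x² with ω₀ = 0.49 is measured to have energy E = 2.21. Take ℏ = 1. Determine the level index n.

E_n = ℏω₀(n + ½) ⇒ n = E/(ℏω₀) − ½ = 2.21/0.49 − 0.5 = 4.010 → n = 4.

n = 4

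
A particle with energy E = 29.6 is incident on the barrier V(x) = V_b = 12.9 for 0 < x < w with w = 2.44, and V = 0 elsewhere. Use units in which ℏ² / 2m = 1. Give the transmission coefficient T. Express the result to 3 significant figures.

T = 0.978

E > V_b: inside the barrier k₂ = √(2m(E − V_b))/ℏ = 4.087, k₂w = 9.971.
T = [1 + V_b² sin²(k₂w) / (4E(E − V_b))]⁻¹ = 1/1.023 = 0.978.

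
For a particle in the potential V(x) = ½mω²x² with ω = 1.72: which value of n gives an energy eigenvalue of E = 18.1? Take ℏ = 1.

Invert E_n = (n + ½)ℏω: n = E/ℏω − ½ = 10.023, so n = 10.

n = 10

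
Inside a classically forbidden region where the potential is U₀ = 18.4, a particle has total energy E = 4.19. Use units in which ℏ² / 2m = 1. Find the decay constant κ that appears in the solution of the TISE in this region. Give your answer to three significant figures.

Since E < U₀ the TISE in this region is ψ'' = κ²ψ with κ = √(2m(U₀ − E))/ℏ.
κ = √(2 × 0.5 × 14.21) = 3.770.

κ = 3.77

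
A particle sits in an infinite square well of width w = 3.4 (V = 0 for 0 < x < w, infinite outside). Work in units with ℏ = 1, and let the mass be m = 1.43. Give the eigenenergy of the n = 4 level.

The infinite-well eigenfunctions ψ_n = √(2/w) sin(nπx/w) vanish at both walls, giving E_n = n²π²ℏ²/(2mw²).
E_4 = 4² × π² / (2 × 1.43 × 3.4²) = 4.776.

E = 4.78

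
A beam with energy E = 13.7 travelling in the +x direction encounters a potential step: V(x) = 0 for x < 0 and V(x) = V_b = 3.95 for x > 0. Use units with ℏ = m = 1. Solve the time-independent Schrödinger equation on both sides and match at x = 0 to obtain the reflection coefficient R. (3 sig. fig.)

R = 0.00720

The wavenumbers are k₁ = √(2mE)/ℏ = 5.235 on the left and k₂ = √(2m(E − V_b))/ℏ = 4.416 on the right.
Continuity of ψ and ψ′ at the step yields the reflection amplitude r = (k₁ − k₂)/(k₁ + k₂) = 0.08483; thus R = |r|² = 0.007196, T = 0.9928.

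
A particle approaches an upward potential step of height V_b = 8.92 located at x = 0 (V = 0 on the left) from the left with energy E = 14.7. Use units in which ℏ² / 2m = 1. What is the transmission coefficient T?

The wavenumbers are k₁ = √(2mE)/ℏ = 3.834 on the left and k₂ = √(2m(E − V_b))/ℏ = 2.404 on the right.
Continuity of ψ and ψ′ at the step yields the reflection amplitude r = (k₁ − k₂)/(k₁ + k₂) = 0.2292; thus R = |r|² = 0.05254, T = 0.9475.

T = 0.947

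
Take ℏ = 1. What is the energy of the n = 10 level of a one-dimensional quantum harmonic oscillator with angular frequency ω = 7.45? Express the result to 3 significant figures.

The oscillator eigenvalues are E_n = ℏω(n + ½), so E_10 = 7.45 × 10.5 = 78.23.

E = 78.2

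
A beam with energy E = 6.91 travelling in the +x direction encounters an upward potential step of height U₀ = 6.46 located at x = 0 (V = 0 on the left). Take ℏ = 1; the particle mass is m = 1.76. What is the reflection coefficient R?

On each side the TISE gives plane waves with k = √(2m(E − V))/ℏ: k₁ = √(2·1.76·6.91) = 4.932, k₂ = √(2·1.76·0.45) = 1.259.
Continuity of ψ and ψ′ at the step yields the reflection amplitude r = (k₁ − k₂)/(k₁ + k₂) = 0.5934; thus R = |r|² = 0.3521, T = 0.6479.

R = 0.352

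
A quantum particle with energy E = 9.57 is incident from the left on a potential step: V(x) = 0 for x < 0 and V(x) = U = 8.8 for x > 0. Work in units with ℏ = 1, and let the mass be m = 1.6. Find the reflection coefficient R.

On each side the TISE gives plane waves with k = √(2m(E − V))/ℏ: k₁ = √(2·1.6·9.57) = 5.534, k₂ = √(2·1.6·0.77) = 1.570.
Continuity of ψ and ψ′ at the step yields the reflection amplitude r = (k₁ − k₂)/(k₁ + k₂) = 0.5581; thus R = |r|² = 0.3114, T = 0.6886.

R = 0.311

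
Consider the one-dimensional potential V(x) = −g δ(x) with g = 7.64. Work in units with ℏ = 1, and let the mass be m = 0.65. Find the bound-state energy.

For x ≠ 0 the bound state is ψ ∝ e^{−κ|x|}; integrating the TISE across the delta gives the cusp condition 2κ = 2mg/ℏ², so κ = 4.966.
Then E = −ℏ²κ²/(2m) = −mg²/(2ℏ²) = -18.97.

E = -19.0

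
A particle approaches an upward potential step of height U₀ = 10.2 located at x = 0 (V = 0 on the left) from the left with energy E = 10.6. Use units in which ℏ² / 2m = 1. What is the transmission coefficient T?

The wavenumbers are k₁ = √(2mE)/ℏ = 3.256 on the left and k₂ = √(2m(E − U₀))/ℏ = 0.6325 on the right.
Continuity of ψ and ψ′ at the step yields the reflection amplitude r = (k₁ − k₂)/(k₁ + k₂) = 0.6747; thus R = |r|² = 0.4552, T = 0.5448.

T = 0.545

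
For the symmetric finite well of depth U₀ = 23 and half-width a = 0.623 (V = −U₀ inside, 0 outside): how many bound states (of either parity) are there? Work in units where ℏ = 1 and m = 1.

N = 3

Define the well-strength parameter z₀ = (a/ℏ)√(2mU₀) = 0.623 × √(2·1·23) = 4.225.
A new bound state (alternating even/odd) appears each time z₀ passes a multiple of π/2, so N = ⌊2z₀/π⌋ + 1 = ⌊2.690⌋ + 1 = 3.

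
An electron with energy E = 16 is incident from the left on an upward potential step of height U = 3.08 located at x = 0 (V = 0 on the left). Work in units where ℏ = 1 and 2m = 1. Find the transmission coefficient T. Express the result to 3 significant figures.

T = 0.997

The wavenumbers are k₁ = √(2mE)/ℏ = 4.000 on the left and k₂ = √(2m(E − U))/ℏ = 3.594 on the right.
Continuity of ψ and ψ′ at the step yields the reflection amplitude r = (k₁ − k₂)/(k₁ + k₂) = 0.05340; thus R = |r|² = 0.002852, T = 0.9971.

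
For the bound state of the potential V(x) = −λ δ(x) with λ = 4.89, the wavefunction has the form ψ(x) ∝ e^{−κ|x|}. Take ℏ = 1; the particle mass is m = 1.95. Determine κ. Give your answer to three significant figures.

Integrating the TISE across x = 0 gives the cusp condition ψ'(0⁺) − ψ'(0⁻) = −(2mλ/ℏ²)ψ(0).
With ψ ∝ e^{−κ|x|} this yields −2κ = −2mλ/ℏ², so κ = mλ/ℏ² = 9.536.

κ = 9.54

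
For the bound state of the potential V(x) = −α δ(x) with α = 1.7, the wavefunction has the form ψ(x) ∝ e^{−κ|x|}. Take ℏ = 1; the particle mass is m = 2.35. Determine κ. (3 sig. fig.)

κ = 4.00

Integrating the TISE across x = 0 gives the cusp condition ψ'(0⁺) − ψ'(0⁻) = −(2mα/ℏ²)ψ(0).
With ψ ∝ e^{−κ|x|} this yields −2κ = −2mα/ℏ², so κ = mα/ℏ² = 3.995.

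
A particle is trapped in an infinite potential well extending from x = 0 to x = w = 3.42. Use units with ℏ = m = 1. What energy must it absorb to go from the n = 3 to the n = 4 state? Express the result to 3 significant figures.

ΔE = 2.95

E_n = n²π²ℏ²/(2mw²), so ΔE = (4² − 3²) π²ℏ²/(2mw²).
ΔE = 7 × π² / (2 × 1 × 3.42²) = 2.953.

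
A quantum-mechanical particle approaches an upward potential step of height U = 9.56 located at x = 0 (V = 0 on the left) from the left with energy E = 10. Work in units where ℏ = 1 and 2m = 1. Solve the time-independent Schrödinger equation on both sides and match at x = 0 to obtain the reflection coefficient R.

R = 0.427

On each side the TISE gives plane waves with k = √(2m(E − V))/ℏ: k₁ = √(2·½·10) = 3.162, k₂ = √(2·½·0.44) = 0.6633.
Matching ψ and ψ′ at x = 0 gives r = (k₁ − k₂)/(k₁ + k₂), so R = r² = 0.4267 and T = 1 − R = 0.5733.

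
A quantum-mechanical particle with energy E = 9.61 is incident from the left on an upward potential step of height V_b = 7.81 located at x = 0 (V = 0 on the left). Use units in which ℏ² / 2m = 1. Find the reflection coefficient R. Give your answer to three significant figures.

R = 0.157

The wavenumbers are k₁ = √(2mE)/ℏ = 3.100 on the left and k₂ = √(2m(E − V_b))/ℏ = 1.342 on the right.
Matching ψ and ψ′ at x = 0 gives r = (k₁ − k₂)/(k₁ + k₂), so R = r² = 0.1567 and T = 1 − R = 0.8433.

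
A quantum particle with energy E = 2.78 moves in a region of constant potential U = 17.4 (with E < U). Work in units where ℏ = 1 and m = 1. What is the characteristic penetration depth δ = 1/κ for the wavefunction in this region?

δ = 0.185

Since E < U the TISE in this region is ψ'' = κ²ψ with κ = √(2m(U − E))/ℏ.
κ = √(2 × 1 × 14.62) = 5.407. The penetration depth is δ = 1/κ = 0.185.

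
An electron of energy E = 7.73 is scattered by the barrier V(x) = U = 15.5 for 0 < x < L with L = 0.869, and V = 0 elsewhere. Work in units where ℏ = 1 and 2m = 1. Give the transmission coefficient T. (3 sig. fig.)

T = 0.0310

E < U: inside the barrier ψ ∝ e^{±κx} with κ = √(2m(U − E))/ℏ = 2.787.
κL = 2.422, sinh(κL) = 5.592.
The exact tunnelling result is T⁻¹ = 1 + U² sinh²(κL) / [4E(U − E)] = 32.27, so T = 0.0310.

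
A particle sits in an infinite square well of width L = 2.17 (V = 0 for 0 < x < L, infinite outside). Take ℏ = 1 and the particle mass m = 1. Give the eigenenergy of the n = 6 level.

E = 37.7

The infinite-well eigenfunctions ψ_n = √(2/L) sin(nπx/L) vanish at both walls, giving E_n = n²π²ℏ²/(2mL²).
E_6 = 6² × π² / (2 × 1 × 2.17²) = 37.73.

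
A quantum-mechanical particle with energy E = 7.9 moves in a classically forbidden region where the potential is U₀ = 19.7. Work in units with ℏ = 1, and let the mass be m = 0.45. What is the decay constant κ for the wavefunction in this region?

Since E < U₀ the TISE in this region is ψ'' = κ²ψ with κ = √(2m(U₀ − E))/ℏ.
κ = √(2 × 0.45 × 11.8) = 3.259.

κ = 3.26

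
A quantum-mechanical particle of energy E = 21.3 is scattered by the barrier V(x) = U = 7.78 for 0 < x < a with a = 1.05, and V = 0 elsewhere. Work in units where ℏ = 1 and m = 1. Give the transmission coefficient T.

E > U: inside the barrier k₂ = √(2m(E − U))/ℏ = 5.200, k₂a = 5.460.
Matching at both interfaces gives T⁻¹ = 1 + U² sin²(k₂a) / [4E(E − U)] = 1.028, hence T = 0.973.

T = 0.973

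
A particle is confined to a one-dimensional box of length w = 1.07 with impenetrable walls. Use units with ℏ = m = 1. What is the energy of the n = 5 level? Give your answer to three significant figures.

E = 108

Requiring ψ(0) = ψ(w) = 0 quantises k = nπ/w, hence E_n = ℏ²k²/2m = n²π²ℏ²/(2mw²).
E_5 = 5² × π² / (2 × 1 × 1.07²) = 107.8.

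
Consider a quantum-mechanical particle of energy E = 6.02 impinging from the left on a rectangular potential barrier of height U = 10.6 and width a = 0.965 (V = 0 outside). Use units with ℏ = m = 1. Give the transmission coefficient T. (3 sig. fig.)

E < U: inside the barrier ψ ∝ e^{±κx} with κ = √(2m(U − E))/ℏ = 3.027.
κa = 2.921, sinh(κa) = 9.249.
The exact tunnelling result is T⁻¹ = 1 + U² sinh²(κa) / [4E(U − E)] = 88.16, so T = 0.0113.

T = 0.0113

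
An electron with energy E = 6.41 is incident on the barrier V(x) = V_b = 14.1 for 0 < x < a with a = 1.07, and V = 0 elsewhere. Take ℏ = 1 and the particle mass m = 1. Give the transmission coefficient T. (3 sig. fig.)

Since E < V_b the interior solution is evanescent with decay constant κ = √(2m(V_b − E))/ℏ = 3.922.
κa = 4.196, sinh(κa) = 33.21.
Matching ψ, ψ′ at both faces gives T = [1 + V_b² sinh²(κa) / (4E(V_b − E))]⁻¹ = 1/1113 = 0.000898.

T = 0.000898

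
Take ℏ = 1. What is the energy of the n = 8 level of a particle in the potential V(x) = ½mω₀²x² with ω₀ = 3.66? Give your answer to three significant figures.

E = 31.1

Using E_n = (n + ½)ℏω₀: E_8 = 8.5 × 3.66 = 31.11.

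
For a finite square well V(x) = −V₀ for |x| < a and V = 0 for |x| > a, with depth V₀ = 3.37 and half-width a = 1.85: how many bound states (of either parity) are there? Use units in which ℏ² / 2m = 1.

The dimensionless depth is z₀ = a√(2mV₀)/ℏ = 1.85 × √(3.370) = 3.396.
A new bound state (alternating even/odd) appears each time z₀ passes a multiple of π/2, so N = ⌊2z₀/π⌋ + 1 = ⌊2.162⌋ + 1 = 3.

N = 3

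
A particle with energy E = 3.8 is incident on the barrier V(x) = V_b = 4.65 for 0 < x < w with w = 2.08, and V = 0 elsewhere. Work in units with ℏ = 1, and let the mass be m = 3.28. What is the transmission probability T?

E < V_b: inside the barrier ψ ∝ e^{±κx} with κ = √(2m(V_b − E))/ℏ = 2.361.
κw = 4.912, sinh(κw) = 67.93.
The exact tunnelling result is T⁻¹ = 1 + V_b² sinh²(κw) / [4E(V_b − E)] = 7723, so T = 0.000129.

T = 0.000129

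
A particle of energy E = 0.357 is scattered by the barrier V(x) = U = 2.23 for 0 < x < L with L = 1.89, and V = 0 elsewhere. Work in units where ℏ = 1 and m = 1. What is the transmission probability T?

T = 0.00143

Since E < U the interior solution is evanescent with decay constant κ = √(2m(U − E))/ℏ = 1.935.
κL = 3.658, sinh(κL) = 19.38.
The exact tunnelling result is T⁻¹ = 1 + U² sinh²(κL) / [4E(U − E)] = 699.3, so T = 0.00143.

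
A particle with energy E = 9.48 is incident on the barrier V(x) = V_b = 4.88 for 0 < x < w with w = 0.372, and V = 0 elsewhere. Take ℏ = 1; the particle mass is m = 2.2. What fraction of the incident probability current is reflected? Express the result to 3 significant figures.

E > V_b: inside the barrier k₂ = √(2m(E − V_b))/ℏ = 4.499, k₂w = 1.674.
Matching at both interfaces gives T⁻¹ = 1 + V_b² sin²(k₂w) / [4E(E − V_b)] = 1.135, hence T = 0.881.
R = 1 − T = 0.119.

R = 0.119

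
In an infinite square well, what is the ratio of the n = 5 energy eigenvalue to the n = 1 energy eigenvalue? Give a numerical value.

25

E_n = n²π²ℏ²/(2mL²) so the ratio is n₂²/n₁² = 25/1 = 25.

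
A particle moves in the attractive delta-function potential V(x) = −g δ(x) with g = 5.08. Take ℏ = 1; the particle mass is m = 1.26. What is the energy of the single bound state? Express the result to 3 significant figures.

The bound state is ψ(x) = √κ e^{−κ|x|}. The derivative jump ψ'(0⁺) − ψ'(0⁻) = −(2mg/ℏ²)ψ(0) fixes κ = mg/ℏ² = 6.401.
Then E = −ℏ²κ²/(2m) = −mg²/(2ℏ²) = -16.26.

E = -16.3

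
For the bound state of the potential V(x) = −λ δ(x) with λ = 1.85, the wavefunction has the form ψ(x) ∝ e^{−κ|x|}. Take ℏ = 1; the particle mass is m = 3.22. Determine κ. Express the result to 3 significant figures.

κ = 5.96

Integrating the TISE across x = 0 gives the cusp condition ψ'(0⁺) − ψ'(0⁻) = −(2mλ/ℏ²)ψ(0).
With ψ ∝ e^{−κ|x|} this yields −2κ = −2mλ/ℏ², so κ = mλ/ℏ² = 5.957.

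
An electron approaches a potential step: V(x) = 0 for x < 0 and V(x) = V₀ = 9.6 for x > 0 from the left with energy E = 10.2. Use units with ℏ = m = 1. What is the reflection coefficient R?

On each side the TISE gives plane waves with k = √(2m(E − V))/ℏ: k₁ = √(2·1·10.2) = 4.517, k₂ = √(2·1·0.6) = 1.095.
Continuity of ψ and ψ′ at the step yields the reflection amplitude r = (k₁ − k₂)/(k₁ + k₂) = 0.6096; thus R = |r|² = 0.3716, T = 0.6284.

R = 0.372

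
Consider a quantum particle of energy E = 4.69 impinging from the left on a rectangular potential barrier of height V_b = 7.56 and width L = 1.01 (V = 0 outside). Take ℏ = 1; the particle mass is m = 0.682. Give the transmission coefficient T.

Since E < V_b the interior solution is evanescent with decay constant κ = √(2m(V_b − E))/ℏ = 1.979.
κL = 1.998, sinh(κL) = 3.621.
Matching ψ, ψ′ at both faces gives T = [1 + V_b² sinh²(κL) / (4E(V_b − E))]⁻¹ = 1/14.92 = 0.0670.

T = 0.0670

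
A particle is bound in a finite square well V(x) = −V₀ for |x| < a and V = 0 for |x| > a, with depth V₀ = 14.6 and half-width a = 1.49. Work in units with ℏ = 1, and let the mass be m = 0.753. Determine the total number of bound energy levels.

The dimensionless depth is z₀ = a√(2mV₀)/ℏ = 1.49 × √(21.99) = 6.987.
The even/odd transcendental equations gain one root per π/2 in z₀, giving N = 1 + ⌊2z₀/π⌋ = 1 + ⌊4.448⌋ = 5.

N = 5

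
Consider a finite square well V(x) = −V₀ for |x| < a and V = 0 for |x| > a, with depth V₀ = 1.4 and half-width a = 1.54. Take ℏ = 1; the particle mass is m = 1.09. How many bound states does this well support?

Define the well-strength parameter z₀ = (a/ℏ)√(2mV₀) = 1.54 × √(2·1.09·1.4) = 2.690.
The even/odd transcendental equations gain one root per π/2 in z₀, giving N = 1 + ⌊2z₀/π⌋ = 1 + ⌊1.713⌋ = 2.

N = 2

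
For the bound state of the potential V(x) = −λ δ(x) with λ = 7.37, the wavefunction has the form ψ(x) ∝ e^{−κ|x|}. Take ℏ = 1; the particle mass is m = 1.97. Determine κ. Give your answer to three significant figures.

κ = 14.5

Integrating the TISE across x = 0 gives the cusp condition ψ'(0⁺) − ψ'(0⁻) = −(2mλ/ℏ²)ψ(0).
With ψ ∝ e^{−κ|x|} this yields −2κ = −2mλ/ℏ², so κ = mλ/ℏ² = 14.52.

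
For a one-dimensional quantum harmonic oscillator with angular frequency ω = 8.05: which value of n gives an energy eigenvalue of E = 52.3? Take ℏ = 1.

n = 6

E_n = ℏω(n + ½) ⇒ n = E/(ℏω) − ½ = 52.3/8.05 − 0.5 = 5.997 → n = 6.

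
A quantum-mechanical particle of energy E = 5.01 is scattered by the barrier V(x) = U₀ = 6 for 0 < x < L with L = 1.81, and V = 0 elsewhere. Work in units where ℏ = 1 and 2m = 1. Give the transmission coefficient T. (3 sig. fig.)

T = 0.0597

E < U₀: inside the barrier ψ ∝ e^{±κx} with κ = √(2m(U₀ − E))/ℏ = 0.9950.
κL = 1.801, sinh(κL) = 2.945.
The exact tunnelling result is T⁻¹ = 1 + U₀² sinh²(κL) / [4E(U₀ − E)] = 16.74, so T = 0.0597.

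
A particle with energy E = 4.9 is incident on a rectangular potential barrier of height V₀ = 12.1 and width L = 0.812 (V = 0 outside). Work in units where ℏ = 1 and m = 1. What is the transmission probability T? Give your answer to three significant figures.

T = 0.00809

Since E < V₀ the interior solution is evanescent with decay constant κ = √(2m(V₀ − E))/ℏ = 3.795.
κL = 3.081, sinh(κL) = 10.87.
The exact tunnelling result is T⁻¹ = 1 + V₀² sinh²(κL) / [4E(V₀ − E)] = 123.6, so T = 0.00809.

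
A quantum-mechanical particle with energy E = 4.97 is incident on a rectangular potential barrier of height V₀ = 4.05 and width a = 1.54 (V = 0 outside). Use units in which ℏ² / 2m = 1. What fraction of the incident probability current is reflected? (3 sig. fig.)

Above the barrier the interior wavenumber is k₂ = √(2m(E − V₀))/ℏ = 0.9592, giving phase k₂a = 1.477.
Matching at both interfaces gives T⁻¹ = 1 + V₀² sin²(k₂a) / [4E(E − V₀)] = 1.889, hence T = 0.529.
R = 1 − T = 0.471.

R = 0.471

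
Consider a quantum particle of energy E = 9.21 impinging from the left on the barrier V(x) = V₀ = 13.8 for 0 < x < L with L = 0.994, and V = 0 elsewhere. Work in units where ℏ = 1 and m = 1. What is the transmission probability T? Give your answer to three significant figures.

T = 0.00857

E < V₀: inside the barrier ψ ∝ e^{±κx} with κ = √(2m(V₀ − E))/ℏ = 3.030.
κL = 3.012, sinh(κL) = 10.14.
The exact tunnelling result is T⁻¹ = 1 + V₀² sinh²(κL) / [4E(V₀ − E)] = 116.7, so T = 0.00857.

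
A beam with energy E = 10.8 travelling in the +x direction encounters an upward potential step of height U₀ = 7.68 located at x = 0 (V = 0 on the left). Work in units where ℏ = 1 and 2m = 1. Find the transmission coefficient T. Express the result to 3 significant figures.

On each side the TISE gives plane waves with k = √(2m(E − V))/ℏ: k₁ = √(2·½·10.8) = 3.286, k₂ = √(2·½·3.12) = 1.766.
Continuity of ψ and ψ′ at the step yields the reflection amplitude r = (k₁ − k₂)/(k₁ + k₂) = 0.3008; thus R = |r|² = 0.09050, T = 0.9095.

T = 0.910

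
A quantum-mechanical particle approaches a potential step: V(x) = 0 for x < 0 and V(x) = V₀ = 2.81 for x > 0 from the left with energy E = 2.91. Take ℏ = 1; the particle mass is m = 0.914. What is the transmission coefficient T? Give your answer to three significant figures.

The wavenumbers are k₁ = √(2mE)/ℏ = 2.306 on the left and k₂ = √(2m(E − V₀))/ℏ = 0.4276 on the right.
Matching ψ and ψ′ at x = 0 gives r = (k₁ − k₂)/(k₁ + k₂), so R = r² = 0.4723 and T = 1 − R = 0.5277.

T = 0.528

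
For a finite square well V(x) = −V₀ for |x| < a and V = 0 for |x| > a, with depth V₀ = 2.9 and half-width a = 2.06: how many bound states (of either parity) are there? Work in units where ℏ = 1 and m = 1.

The dimensionless depth is z₀ = a√(2mV₀)/ℏ = 2.06 × √(5.800) = 4.961.
A new bound state (alternating even/odd) appears each time z₀ passes a multiple of π/2, so N = ⌊2z₀/π⌋ + 1 = ⌊3.158⌋ + 1 = 4.

N = 4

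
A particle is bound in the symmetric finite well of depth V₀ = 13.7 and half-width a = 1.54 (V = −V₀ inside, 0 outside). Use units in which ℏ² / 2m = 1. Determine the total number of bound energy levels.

N = 4

Define the well-strength parameter z₀ = (a/ℏ)√(2mV₀) = 1.54 × √(2·0.5·13.7) = 5.700.
A new bound state (alternating even/odd) appears each time z₀ passes a multiple of π/2, so N = ⌊2z₀/π⌋ + 1 = ⌊3.629⌋ + 1 = 4.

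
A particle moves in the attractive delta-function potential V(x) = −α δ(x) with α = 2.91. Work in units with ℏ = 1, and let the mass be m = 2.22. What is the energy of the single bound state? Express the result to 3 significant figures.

For x ≠ 0 the bound state is ψ ∝ e^{−κ|x|}; integrating the TISE across the delta gives the cusp condition 2κ = 2mα/ℏ², so κ = 6.460.
Then E = −ℏ²κ²/(2m) = −mα²/(2ℏ²) = -9.400.

E = -9.40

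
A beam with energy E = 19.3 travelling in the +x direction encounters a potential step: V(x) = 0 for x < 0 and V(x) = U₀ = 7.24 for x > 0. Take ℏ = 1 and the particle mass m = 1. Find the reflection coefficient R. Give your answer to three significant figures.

On each side the TISE gives plane waves with k = √(2m(E − V))/ℏ: k₁ = √(2·1·19.3) = 6.213, k₂ = √(2·1·12.06) = 4.911.
Continuity of ψ and ψ′ at the step yields the reflection amplitude r = (k₁ − k₂)/(k₁ + k₂) = 0.1170; thus R = |r|² = 0.01369, T = 0.9863.

R = 0.0137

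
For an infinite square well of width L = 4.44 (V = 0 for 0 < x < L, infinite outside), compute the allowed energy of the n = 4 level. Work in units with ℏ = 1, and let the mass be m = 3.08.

E = 1.30

Requiring ψ(0) = ψ(L) = 0 quantises k = nπ/L, hence E_n = ℏ²k²/2m = n²π²ℏ²/(2mL²).
E_4 = 4² × π² / (2 × 3.08 × 4.44²) = 1.300.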